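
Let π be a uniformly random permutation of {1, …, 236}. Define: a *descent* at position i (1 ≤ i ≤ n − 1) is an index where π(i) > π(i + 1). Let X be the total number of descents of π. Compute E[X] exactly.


Write X = Σ X_I over i = 1, …, 235, with X_I the indicator of one descent.
There are 235 indicators.
For each fixed i, the pair (π(i), π(i+1)) is a uniformly random ordered pair of distinct values from {1, …, 236}; by symmetry P[π(i) > π(i+1)] = 1/2.
By linearity: E[X] = 235 · (1/2) = (236 − 1) · (1/2) = 235/2 ≈ 117.50000.

E[X] = 235/2 = 117.50000.


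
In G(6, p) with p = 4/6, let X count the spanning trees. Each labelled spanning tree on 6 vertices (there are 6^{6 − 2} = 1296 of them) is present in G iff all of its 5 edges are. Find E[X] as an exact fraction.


K_6 has 6^{6 − 2} = 1296 labelled spanning trees.
For each such spanning tree H, let X_H = 1 if all 5 edges of H are present in G. Then P[X_H = 1] = p^{5} = (2/3)^{5} = 32/243.
Summing the indicators: E[X] = Σ_H E[X_H] = 1296 · p^{5} = 1296 · 32/243 = 512/3.
Numerically: E[X] ≈ 170.67.

E[X] = 1296 · (2/3)^{5} = 512/3 ≈ 170.67.


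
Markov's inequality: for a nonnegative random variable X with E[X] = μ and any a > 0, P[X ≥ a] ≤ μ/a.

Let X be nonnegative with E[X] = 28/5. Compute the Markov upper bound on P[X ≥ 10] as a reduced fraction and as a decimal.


μ = E[X] = 28/5, a = 10.
Markov: P[X ≥ 10] ≤ μ/a = (28/5)/10 = 14/25.
Numerically: ≈ 0.56000.
(Since a = 10 > μ = 5.60000, the bound 14/25 is < 1 and informative.)

P[X ≥ 10] ≤ 14/25 ≈ 0.56000.


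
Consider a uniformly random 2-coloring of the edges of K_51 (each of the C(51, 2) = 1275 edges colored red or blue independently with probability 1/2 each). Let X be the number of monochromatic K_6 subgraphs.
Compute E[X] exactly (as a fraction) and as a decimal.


Let X = Σ_S X_S over the C(51, 6) = 18009460 subsets S of size 6, where X_S = 1 if the K_6 on S is monochromatic.
For a fixed S, the K_6 on S has C(6, 2) = 15 edges. P[all 15 edges red] = (1/2)^15, and likewise for blue, so P[monochromatic] = 2·(1/2)^15 = 2^{1 − 15} = 1/16384.
By linearity of expectation: E[X] = C(51, 6) · 2^{1 − 15} = 18009460 · 1/16384 = 4502365/4096.
Numerically: E[X] ≈ 1099.2102.

E[X] = C(51,6)·2^(1−C(6,2)) = 4502365/4096 ≈ 1099.2102.


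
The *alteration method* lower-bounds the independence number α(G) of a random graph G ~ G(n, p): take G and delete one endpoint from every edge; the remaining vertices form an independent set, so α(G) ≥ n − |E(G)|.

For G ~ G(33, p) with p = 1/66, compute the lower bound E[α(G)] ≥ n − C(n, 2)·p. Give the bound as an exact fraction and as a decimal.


E[|E(G)|] = C(33, 2)·p = 528 · (1/66) = 8.
E[α(G)] ≥ n − E[|E(G)|] = 33 − 8 = 25.
Numerically: ≈ 25.000000.
(This is only a lower bound; the true E[α(G)] may be larger.)

E[α(G)] ≥ 25 ≈ 25.000000.


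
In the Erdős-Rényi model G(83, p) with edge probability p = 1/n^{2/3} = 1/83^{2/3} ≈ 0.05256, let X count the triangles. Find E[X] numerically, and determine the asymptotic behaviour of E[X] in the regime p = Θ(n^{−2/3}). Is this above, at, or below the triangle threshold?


Number of potential triangles: C(83, 3) = 91881.
Each occurs with probability p³ ≈ (0.05256)³ ≈ 1.451589e-04.
By linearity: E[X] = C(83, 3)·p³ ≈ 91881 · 1.451589e-04 ≈ 13.3373.
Since α = 2/3 < 1, p = c/n^{2/3} ≫ 1/n is above the triangle threshold p ~ 1/n. Asymptotically E[X] ~ (c³/6)·n^{3(1−α)} = (1³/6)·n^{1} → ∞; triangles are abundant w.h.p.

E[X] ≈ 13.3373; in regime p = Θ(1/n^{2/3}) E[X] diverges (above the triangle threshold p ~ 1/n).


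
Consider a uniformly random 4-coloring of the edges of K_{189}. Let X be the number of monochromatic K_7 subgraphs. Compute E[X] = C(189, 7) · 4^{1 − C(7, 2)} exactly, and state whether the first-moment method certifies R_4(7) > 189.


E[X] = C(189, 7) · 4^{1 − 21} = 1527510868092 · 4^{−20} = 1527510868092/1099511627776.
As a reduced fraction: E[X] = 381877717023/274877906944 ≈ 1.38926.
Is E[X] < 1? NO.
Since E[X] ≥ 1, the first-moment bound is inconclusive at n = 189; it does NOT by itself certify R_4(7) > 189.

E[X] = 381877717023/274877906944 ≈ 1.38926; E[X] ≥ 1; first-moment method inconclusive here.


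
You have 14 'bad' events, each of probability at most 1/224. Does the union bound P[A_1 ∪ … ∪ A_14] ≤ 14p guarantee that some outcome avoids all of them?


Union bound: P[∪_{i=1}^{14} A_i] ≤ Σ_i P[A_i] ≤ 14·p = 14·(1/224) = 1/16.
Numerically: 1/16 ≈ 0.062500.
Is 1/16 < 1? YES.
Since P[∪ A_i] ≤ 1/16 < 1, the complement has P[∩ A_i^c] ≥ 1 − 1/16 = 15/16 > 0, so some outcome avoids every A_i.

14·p = 1/16 ≈ 0.062500; existence CERTIFIED by the union bound.


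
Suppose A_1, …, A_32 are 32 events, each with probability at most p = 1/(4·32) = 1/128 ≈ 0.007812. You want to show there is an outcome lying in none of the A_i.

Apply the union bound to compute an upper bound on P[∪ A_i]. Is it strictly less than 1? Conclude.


Union bound: P[∪_{i=1}^{32} A_i] ≤ Σ_i P[A_i] ≤ 32·p = 32·(1/128) = 1/4.
Numerically: 1/4 ≈ 0.250000.
Is 1/4 < 1? YES.
Since P[∪ A_i] ≤ 1/4 < 1, the complement has P[∩ A_i^c] ≥ 1 − 1/4 = 3/4 > 0, so some outcome avoids every A_i.

32·p = 1/4 ≈ 0.250000; existence CERTIFIED by the union bound.


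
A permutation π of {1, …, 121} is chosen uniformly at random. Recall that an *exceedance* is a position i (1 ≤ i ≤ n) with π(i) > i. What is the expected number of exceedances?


Write X = Σ_{i=1}^{121} X_i, where X_i = 1_{π(i) > i}.
For each fixed i, π(i) is uniform over {1, …, 121} (marginal of a uniform permutation), so P[π(i) > i] = (n − i)/n. Summing: Σ_{i=1}^{121} (n − i)/n = (0 + 1 + … + 120)/121 = 121(121 − 1)/(2·121) = (121 − 1)/2.
Hence E[X] = Σ_{i=1}^{121} (121 − i)/121 = 60 ≈ 60.000000.

E[X] = 60 = 60.000000.


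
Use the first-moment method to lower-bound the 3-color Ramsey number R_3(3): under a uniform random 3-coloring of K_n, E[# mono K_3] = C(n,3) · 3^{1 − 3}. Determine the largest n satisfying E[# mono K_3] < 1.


We need C(n, 3) · 3^{1 − 3} < 1, i.e. C(n, 3) < 3^{3 − 1} = 9.
Check values of n near the boundary:
  n = 3: C(3, 3) = 1; 1 < 9? YES
  n = 4: C(4, 3) = 4; 4 < 9? YES
  n = 5: C(5, 3) = 10; 10 < 9? NO
  n = 6: C(6, 3) = 20; 20 < 9? NO
  n = 7: C(7, 3) = 35; 35 < 9? NO
The largest n with C(n, 3) < 9 is n = 4 (where E[X] = 4/9 ≈ 0.444). Hence R_3(3) > 4, i.e. R_3(3) ≥ 5.

Largest n = 4; hence R_3(3) > 4.


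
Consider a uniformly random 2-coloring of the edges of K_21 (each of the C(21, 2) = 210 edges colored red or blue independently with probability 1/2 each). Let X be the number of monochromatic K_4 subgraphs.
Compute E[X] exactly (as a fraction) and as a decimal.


Let X = Σ_S X_S over the C(21, 4) = 5985 subsets S of size 4, where X_S = 1 if the K_4 on S is monochromatic.
For a fixed S, the K_4 on S has C(4, 2) = 6 edges. P[all 6 edges red] = (1/2)^6, and likewise for blue, so P[monochromatic] = 2·(1/2)^6 = 2^{1 − 6} = 1/32.
Summing: E[X] = C(21, 4) · 2^{1 − 6} = 5985 · 1/32 = 5985/32.
Numerically: E[X] ≈ 187.031.

E[X] = C(21,4)·2^(1−C(4,2)) = 5985/32 ≈ 187.031.


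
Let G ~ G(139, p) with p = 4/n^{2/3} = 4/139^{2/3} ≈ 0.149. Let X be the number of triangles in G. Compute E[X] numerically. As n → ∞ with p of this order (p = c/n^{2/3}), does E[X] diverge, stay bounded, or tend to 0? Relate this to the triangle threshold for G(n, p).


Number of potential triangles: C(139, 3) = 437989.
Each occurs with probability p³ ≈ (0.149)³ ≈ 3.31246e-03.
By linearity: E[X] = C(139, 3)·p³ ≈ 437989 · 3.31246e-03 ≈ 1450.820.
Since α = 2/3 < 1, p = c/n^{2/3} ≫ 1/n is above the triangle threshold p ~ 1/n. Asymptotically E[X] ~ (c³/6)·n^{3(1−α)} = (4³/6)·n^{1} → ∞; triangles are abundant w.h.p.

E[X] ≈ 1450.820; in regime p = Θ(1/n^{2/3}) E[X] diverges (above the triangle threshold p ~ 1/n).


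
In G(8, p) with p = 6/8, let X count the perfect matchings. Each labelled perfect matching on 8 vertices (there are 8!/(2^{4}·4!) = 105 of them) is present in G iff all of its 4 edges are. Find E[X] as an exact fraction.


K_8 has 8!/(2^{4}·4!) = 105 labelled perfect matchings.
For each such perfect matching H, let X_H = 1 if all 4 edges of H are present in G. Then P[X_H = 1] = p^{4} = (3/4)^{4} = 81/256.
By linearity of expectation: E[X] = Σ_H E[X_H] = 105 · p^{4} = 105 · 81/256 = 8505/256.
Numerically: E[X] ≈ 33.22.

E[X] = 105 · (3/4)^{4} = 8505/256 ≈ 33.22.


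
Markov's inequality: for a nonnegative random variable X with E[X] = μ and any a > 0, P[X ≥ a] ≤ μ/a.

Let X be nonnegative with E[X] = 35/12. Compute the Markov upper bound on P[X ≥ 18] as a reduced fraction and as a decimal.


μ = E[X] = 35/12, a = 18.
Markov: P[X ≥ 18] ≤ μ/a = (35/12)/18 = 35/216.
Numerically: ≈ 0.1620.
(Since a = 18 > μ = 2.9167, the bound 35/216 is < 1 and informative.)

P[X ≥ 18] ≤ 35/216 ≈ 0.1620.


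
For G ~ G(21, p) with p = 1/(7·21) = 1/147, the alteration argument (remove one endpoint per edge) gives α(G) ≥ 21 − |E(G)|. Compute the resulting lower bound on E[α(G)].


E[|E(G)|] = C(21, 2)·p = 210 · (1/147) = 10/7.
E[α(G)] ≥ n − E[|E(G)|] = 21 − 10/7 = 137/7.
Numerically: ≈ 19.571.
(This is only a lower bound; the true E[α(G)] may be larger.)

E[α(G)] ≥ 137/7 ≈ 19.571.


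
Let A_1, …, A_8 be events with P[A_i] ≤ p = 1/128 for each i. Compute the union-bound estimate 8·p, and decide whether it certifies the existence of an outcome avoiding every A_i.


Union bound: P[∪_{i=1}^{8} A_i] ≤ Σ_i P[A_i] ≤ 8·p = 8·(1/128) = 1/16.
Numerically: 1/16 ≈ 0.06250.
Is 1/16 < 1? YES.
Since P[∪ A_i] ≤ 1/16 < 1, the complement has P[∩ A_i^c] ≥ 1 − 1/16 = 15/16 > 0, so some outcome avoids every A_i.

8·p = 1/16 ≈ 0.06250; existence CERTIFIED by the union bound.


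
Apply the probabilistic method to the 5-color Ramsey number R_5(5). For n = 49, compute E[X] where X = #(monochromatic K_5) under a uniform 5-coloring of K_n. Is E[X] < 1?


E[X] = C(49, 5) · 5^{1 − 10} = 1906884 · 5^{−9} = 1906884/1953125.
As a reduced fraction: E[X] = 1906884/1953125 ≈ 0.97632.
Is E[X] < 1? YES.
Since E[X] < 1, there exists a 5-coloring of K_{49} with no monochromatic K_5; hence R_5(5) > 49.

E[X] = 1906884/1953125 ≈ 0.97632; E[X] < 1, so R_5(5) > 49.


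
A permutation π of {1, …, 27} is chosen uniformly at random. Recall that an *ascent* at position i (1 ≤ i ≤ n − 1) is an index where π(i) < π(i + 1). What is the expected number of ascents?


Write X = Σ X_I over i = 1, …, 26, with X_I the indicator of one ascent.
There are 26 indicators.
For each fixed i, the pair (π(i), π(i+1)) is a uniformly random ordered pair of distinct values from {1, …, 27}; by symmetry P[π(i) < π(i+1)] = 1/2.
By linearity: E[X] = 26 · (1/2) = (27 − 1) · (1/2) = 13 ≈ 13.000.

E[X] = 13 = 13.000.


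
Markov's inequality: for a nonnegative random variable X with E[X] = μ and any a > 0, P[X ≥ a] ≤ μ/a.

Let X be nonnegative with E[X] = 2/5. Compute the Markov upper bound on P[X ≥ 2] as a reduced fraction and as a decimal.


μ = E[X] = 2/5, a = 2.
Markov: P[X ≥ 2] ≤ μ/a = (2/5)/2 = 1/5.
Numerically: ≈ 0.2000.
(Since a = 2 > μ = 0.4000, the bound 1/5 is < 1 and informative.)

P[X ≥ 2] ≤ 1/5 ≈ 0.2000.


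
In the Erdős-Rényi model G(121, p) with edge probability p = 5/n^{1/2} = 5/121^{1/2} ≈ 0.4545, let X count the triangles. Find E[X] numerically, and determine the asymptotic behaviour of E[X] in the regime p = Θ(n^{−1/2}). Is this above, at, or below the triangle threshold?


Number of potential triangles: C(121, 3) = 287980.
Each occurs with probability p³ ≈ (0.4545)³ ≈ 9.391435e-02.
By linearity: E[X] = C(121, 3)·p³ ≈ 287980 · 9.391435e-02 ≈ 27045.4545.
Since α = 1/2 < 1, p = c/n^{1/2} ≫ 1/n is above the triangle threshold p ~ 1/n. Asymptotically E[X] ~ (c³/6)·n^{3(1−α)} = (5³/6)·n^{1.5} → ∞; triangles are abundant w.h.p.

E[X] ≈ 27045.4545; in regime p = Θ(1/n^{1/2}) E[X] diverges (above the triangle threshold p ~ 1/n).


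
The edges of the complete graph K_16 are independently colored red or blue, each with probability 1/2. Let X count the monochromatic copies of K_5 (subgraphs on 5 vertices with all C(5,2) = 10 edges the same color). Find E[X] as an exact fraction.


Let X = Σ_S X_S over the C(16, 5) = 4368 subsets S of size 5, where X_S = 1 if the K_5 on S is monochromatic.
For a fixed S, the K_5 on S has C(5, 2) = 10 edges. P[all 10 edges red] = (1/2)^10, and likewise for blue, so P[monochromatic] = 2·(1/2)^10 = 2^{1 − 10} = 1/512.
Summing: E[X] = C(16, 5) · 2^{1 − 10} = 4368 · 1/512 = 273/32.
Numerically: E[X] ≈ 8.5312.

E[X] = C(16,5)·2^(1−C(5,2)) = 273/32 ≈ 8.5312.


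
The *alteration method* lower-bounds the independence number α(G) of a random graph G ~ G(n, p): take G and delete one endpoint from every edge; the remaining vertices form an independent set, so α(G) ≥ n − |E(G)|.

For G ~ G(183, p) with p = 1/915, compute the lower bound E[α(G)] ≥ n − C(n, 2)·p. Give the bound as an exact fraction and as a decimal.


E[|E(G)|] = C(183, 2)·p = 16653 · (1/915) = 91/5.
E[α(G)] ≥ n − E[|E(G)|] = 183 − 91/5 = 824/5.
Numerically: ≈ 164.8000.
(This is only a lower bound; the true E[α(G)] may be larger.)

E[α(G)] ≥ 824/5 ≈ 164.8000.


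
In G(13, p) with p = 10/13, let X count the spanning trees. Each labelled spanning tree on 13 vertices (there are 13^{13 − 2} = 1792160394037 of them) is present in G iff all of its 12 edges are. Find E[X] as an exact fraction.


K_13 has 13^{13 − 2} = 1792160394037 labelled spanning trees.
For each such spanning tree H, let X_H = 1 if all 12 edges of H are present in G. Then P[X_H = 1] = p^{12} = (10/13)^{12} = 1000000000000/23298085122481.
By linearity of expectation: E[X] = Σ_H E[X_H] = 1792160394037 · p^{12} = 1792160394037 · 1000000000000/23298085122481 = 1000000000000/13.
Numerically: E[X] ≈ 7.692e+10.

E[X] = 1792160394037 · (10/13)^{12} = 1000000000000/13 ≈ 7.692e+10.


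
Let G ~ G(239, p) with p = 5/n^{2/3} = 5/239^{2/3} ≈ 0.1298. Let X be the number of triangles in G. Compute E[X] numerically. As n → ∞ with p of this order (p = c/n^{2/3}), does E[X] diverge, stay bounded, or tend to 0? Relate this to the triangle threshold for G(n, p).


Number of potential triangles: C(239, 3) = 2246839.
Each occurs with probability p³ ≈ (0.1298)³ ≈ 2.188337e-03.
By linearity: E[X] = C(239, 3)·p³ ≈ 2246839 · 2.188337e-03 ≈ 4916.8410.
Since α = 2/3 < 1, p = c/n^{2/3} ≫ 1/n is above the triangle threshold p ~ 1/n. Asymptotically E[X] ~ (c³/6)·n^{3(1−α)} = (5³/6)·n^{1} → ∞; triangles are abundant w.h.p.

E[X] ≈ 4916.8410; in regime p = Θ(1/n^{2/3}) E[X] diverges (above the triangle threshold p ~ 1/n).


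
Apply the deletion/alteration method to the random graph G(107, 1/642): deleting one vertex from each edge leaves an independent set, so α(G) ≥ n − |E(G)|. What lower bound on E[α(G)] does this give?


E[|E(G)|] = C(107, 2)·p = 5671 · (1/642) = 53/6.
E[α(G)] ≥ n − E[|E(G)|] = 107 − 53/6 = 589/6.
Numerically: ≈ 98.167.
(This is only a lower bound; the true E[α(G)] may be larger.)

E[α(G)] ≥ 589/6 ≈ 98.167.


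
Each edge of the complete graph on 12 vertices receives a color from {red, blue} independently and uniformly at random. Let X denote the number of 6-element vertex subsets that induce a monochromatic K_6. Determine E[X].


Let X = Σ_S X_S over the C(12, 6) = 924 subsets S of size 6, where X_S = 1 if the K_6 on S is monochromatic.
For a fixed S, the K_6 on S has C(6, 2) = 15 edges. P[all 15 edges red] = (1/2)^15, and likewise for blue, so P[monochromatic] = 2·(1/2)^15 = 2^{1 − 15} = 1/16384.
By linearity: E[X] = C(12, 6) · 2^{1 − 15} = 924 · 1/16384 = 231/4096.
Numerically: E[X] ≈ 0.0564.

E[X] = C(12,6)·2^(1−C(6,2)) = 231/4096 ≈ 0.0564.


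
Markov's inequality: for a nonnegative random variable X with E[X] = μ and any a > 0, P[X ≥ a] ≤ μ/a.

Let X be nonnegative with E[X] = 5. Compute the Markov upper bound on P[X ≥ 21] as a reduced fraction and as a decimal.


μ = E[X] = 5, a = 21.
Markov: P[X ≥ 21] ≤ μ/a = (5)/21 = 5/21.
Numerically: ≈ 0.23810.
(Since a = 21 > μ = 5.00000, the bound 5/21 is < 1 and informative.)

P[X ≥ 21] ≤ 5/21 ≈ 0.23810.


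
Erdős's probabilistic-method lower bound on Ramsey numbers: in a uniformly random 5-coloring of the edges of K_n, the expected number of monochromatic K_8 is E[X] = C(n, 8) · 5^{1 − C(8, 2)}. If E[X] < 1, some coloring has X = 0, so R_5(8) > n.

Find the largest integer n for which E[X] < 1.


We need C(n, 8) · 5^{1 − 28} < 1, i.e. C(n, 8) < 5^{28 − 1} = 7450580596923828125.
Check values of n near the boundary:
  n = 862: C(862, 8) = 7317951015318931845; 7317951015318931845 < 7450580596923828125? YES
  n = 863: C(863, 8) = 7386423071602617757; 7386423071602617757 < 7450580596923828125? YES
  n = 864: C(864, 8) = 7455455062926006708; 7455455062926006708 < 7450580596923828125? NO
  n = 865: C(865, 8) = 7525050909487743060; 7525050909487743060 < 7450580596923828125? NO
  n = 866: C(866, 8) = 7595214554331451620; 7595214554331451620 < 7450580596923828125? NO
The largest n with C(n, 8) < 7450580596923828125 is n = 863 (where E[X] = 7386423071602617757/7450580596923828125 ≈ 0.9914). Hence R_5(8) > 863, i.e. R_5(8) ≥ 864.

Largest n = 863; hence R_5(8) > 863.


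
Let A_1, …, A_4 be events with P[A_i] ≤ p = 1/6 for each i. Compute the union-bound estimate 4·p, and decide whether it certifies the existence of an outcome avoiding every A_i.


Union bound: P[∪_{i=1}^{4} A_i] ≤ Σ_i P[A_i] ≤ 4·p = 4·(1/6) = 2/3.
Numerically: 2/3 ≈ 0.6666667.
Is 2/3 < 1? YES.
Since P[∪ A_i] ≤ 2/3 < 1, the complement has P[∩ A_i^c] ≥ 1 − 2/3 = 1/3 > 0, so some outcome avoids every A_i.

4·p = 2/3 ≈ 0.6666667; existence CERTIFIED by the union bound.


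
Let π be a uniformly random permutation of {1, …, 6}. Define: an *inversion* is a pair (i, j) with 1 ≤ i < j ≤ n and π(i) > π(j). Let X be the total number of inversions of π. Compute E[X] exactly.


Write X = Σ X_I over the C(6, 2) = 15 pairs i < j, with X_I the indicator of one inversion.
There are 15 indicators.
For each fixed pair i < j, the values π(i) and π(j) are two distinct elements of {1, …, 6} in uniformly random order; by symmetry P[π(i) > π(j)] = 1/2.
By linearity: E[X] = 15 · (1/2) = C(6, 2) · (1/2) = 15/2 = 15/2 ≈ 7.500.

E[X] = 15/2 = 7.500.


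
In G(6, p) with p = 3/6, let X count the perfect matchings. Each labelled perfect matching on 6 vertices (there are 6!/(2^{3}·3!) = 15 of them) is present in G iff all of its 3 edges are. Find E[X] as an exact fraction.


K_6 has 6!/(2^{3}·3!) = 15 labelled perfect matchings.
For each such perfect matching H, let X_H = 1 if all 3 edges of H are present in G. Then P[X_H = 1] = p^{3} = (1/2)^{3} = 1/8.
Summing the indicators: E[X] = Σ_H E[X_H] = 15 · p^{3} = 15 · 1/8 = 15/8.
Numerically: E[X] ≈ 1.88.

E[X] = 15 · (1/2)^{3} = 15/8 ≈ 1.88.


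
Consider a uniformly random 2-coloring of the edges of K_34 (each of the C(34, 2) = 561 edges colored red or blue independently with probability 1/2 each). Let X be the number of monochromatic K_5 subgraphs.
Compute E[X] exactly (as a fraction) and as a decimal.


Let X = Σ_S X_S over the C(34, 5) = 278256 subsets S of size 5, where X_S = 1 if the K_5 on S is monochromatic.
For a fixed S, the K_5 on S has C(5, 2) = 10 edges. P[all 10 edges red] = (1/2)^10, and likewise for blue, so P[monochromatic] = 2·(1/2)^10 = 2^{1 − 10} = 1/512.
Summing: E[X] = C(34, 5) · 2^{1 − 10} = 278256 · 1/512 = 17391/32.
Numerically: E[X] ≈ 543.469.

E[X] = C(34,5)·2^(1−C(5,2)) = 17391/32 ≈ 543.469.


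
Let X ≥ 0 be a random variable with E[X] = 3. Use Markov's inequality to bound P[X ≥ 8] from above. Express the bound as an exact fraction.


μ = E[X] = 3, a = 8.
Markov: P[X ≥ 8] ≤ μ/a = (3)/8 = 3/8.
Numerically: ≈ 0.3750.
(Since a = 8 > μ = 3.0000, the bound 3/8 is < 1 and informative.)

P[X ≥ 8] ≤ 3/8 ≈ 0.3750.


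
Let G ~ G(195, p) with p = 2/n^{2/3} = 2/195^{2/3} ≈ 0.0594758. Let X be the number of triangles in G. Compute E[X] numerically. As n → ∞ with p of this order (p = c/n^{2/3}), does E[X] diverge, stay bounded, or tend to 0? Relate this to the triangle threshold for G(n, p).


Number of potential triangles: C(195, 3) = 1216865.
Each occurs with probability p³ ≈ (0.0594758)³ ≈ 2.10387903e-04.
By linearity: E[X] = C(195, 3)·p³ ≈ 1216865 · 2.10387903e-04 ≈ 256.013675.
Since α = 2/3 < 1, p = c/n^{2/3} ≫ 1/n is above the triangle threshold p ~ 1/n. Asymptotically E[X] ~ (c³/6)·n^{3(1−α)} = (2³/6)·n^{1} → ∞; triangles are abundant w.h.p.

E[X] ≈ 256.013675; in regime p = Θ(1/n^{2/3}) E[X] diverges (above the triangle threshold p ~ 1/n).


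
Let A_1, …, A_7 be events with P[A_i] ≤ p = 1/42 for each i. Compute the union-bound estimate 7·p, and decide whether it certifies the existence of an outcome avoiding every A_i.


Union bound: P[∪_{i=1}^{7} A_i] ≤ Σ_i P[A_i] ≤ 7·p = 7·(1/42) = 1/6.
Numerically: 1/6 ≈ 0.1666667.
Is 1/6 < 1? YES.
Since P[∪ A_i] ≤ 1/6 < 1, the complement has P[∩ A_i^c] ≥ 1 − 1/6 = 5/6 > 0, so some outcome avoids every A_i.

7·p = 1/6 ≈ 0.1666667; existence CERTIFIED by the union bound.


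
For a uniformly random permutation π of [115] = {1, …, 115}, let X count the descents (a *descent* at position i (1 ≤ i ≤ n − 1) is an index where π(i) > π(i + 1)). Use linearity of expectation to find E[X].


Write X = Σ X_I over i = 1, …, 114, with X_I the indicator of one descent.
There are 114 indicators.
For each fixed i, the pair (π(i), π(i+1)) is a uniformly random ordered pair of distinct values from {1, …, 115}; by symmetry P[π(i) > π(i+1)] = 1/2.
By linearity: E[X] = 114 · (1/2) = (115 − 1) · (1/2) = 57 ≈ 57.000.

E[X] = 57 = 57.000.


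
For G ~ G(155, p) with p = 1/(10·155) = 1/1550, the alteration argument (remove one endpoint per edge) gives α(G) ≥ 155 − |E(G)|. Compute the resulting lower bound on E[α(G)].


E[|E(G)|] = C(155, 2)·p = 11935 · (1/1550) = 77/10.
E[α(G)] ≥ n − E[|E(G)|] = 155 − 77/10 = 1473/10.
Numerically: ≈ 147.3000.
(This is only a lower bound; the true E[α(G)] may be larger.)

E[α(G)] ≥ 1473/10 ≈ 147.3000.


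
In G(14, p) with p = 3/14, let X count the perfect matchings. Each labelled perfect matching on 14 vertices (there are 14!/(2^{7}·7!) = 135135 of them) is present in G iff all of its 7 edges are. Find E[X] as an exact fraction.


K_14 has 14!/(2^{7}·7!) = 135135 labelled perfect matchings.
For each such perfect matching H, let X_H = 1 if all 7 edges of H are present in G. Then P[X_H = 1] = p^{7} = (3/14)^{7} = 2187/105413504.
By linearity of expectation: E[X] = Σ_H E[X_H] = 135135 · p^{7} = 135135 · 2187/105413504 = 42220035/15059072.
Numerically: E[X] ≈ 2.8.

E[X] = 135135 · (3/14)^{7} = 42220035/15059072 ≈ 2.8.


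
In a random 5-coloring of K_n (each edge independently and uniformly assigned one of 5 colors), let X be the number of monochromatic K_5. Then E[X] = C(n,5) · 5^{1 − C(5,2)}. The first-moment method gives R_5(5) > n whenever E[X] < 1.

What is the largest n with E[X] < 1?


We need C(n, 5) · 5^{1 − 10} < 1, i.e. C(n, 5) < 5^{10 − 1} = 1953125.
Check values of n near the boundary:
  n = 45: C(45, 5) = 1221759; 1221759 < 1953125? YES
  n = 46: C(46, 5) = 1370754; 1370754 < 1953125? YES
  n = 47: C(47, 5) = 1533939; 1533939 < 1953125? YES
  n = 48: C(48, 5) = 1712304; 1712304 < 1953125? YES
  n = 49: C(49, 5) = 1906884; 1906884 < 1953125? YES
  n = 50: C(50, 5) = 2118760; 2118760 < 1953125? NO
  n = 51: C(51, 5) = 2349060; 2349060 < 1953125? NO
The largest n with C(n, 5) < 1953125 is n = 49 (where E[X] = 1906884/1953125 ≈ 0.976325). Hence R_5(5) > 49, i.e. R_5(5) ≥ 50.

Largest n = 49; hence R_5(5) > 49.


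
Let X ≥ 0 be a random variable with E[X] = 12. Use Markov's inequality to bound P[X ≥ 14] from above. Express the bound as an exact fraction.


μ = E[X] = 12, a = 14.
Markov: P[X ≥ 14] ≤ μ/a = (12)/14 = 6/7.
Numerically: ≈ 0.8571.
(Since a = 14 > μ = 12.0000, the bound 6/7 is < 1 and informative.)

P[X ≥ 14] ≤ 6/7 ≈ 0.8571.


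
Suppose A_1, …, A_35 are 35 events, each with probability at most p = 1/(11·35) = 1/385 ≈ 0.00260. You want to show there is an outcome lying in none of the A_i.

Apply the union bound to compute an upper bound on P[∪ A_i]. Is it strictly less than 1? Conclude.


Union bound: P[∪_{i=1}^{35} A_i] ≤ Σ_i P[A_i] ≤ 35·p = 35·(1/385) = 1/11.
Numerically: 1/11 ≈ 0.09091.
Is 1/11 < 1? YES.
Since P[∪ A_i] ≤ 1/11 < 1, the complement has P[∩ A_i^c] ≥ 1 − 1/11 = 10/11 > 0, so some outcome avoids every A_i.

35·p = 1/11 ≈ 0.09091; existence CERTIFIED by the union bound.


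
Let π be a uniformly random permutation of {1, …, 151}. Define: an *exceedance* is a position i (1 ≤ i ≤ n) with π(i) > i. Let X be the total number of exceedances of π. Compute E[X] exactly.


Write X = Σ_{i=1}^{151} X_i, where X_i = 1_{π(i) > i}.
For each fixed i, π(i) is uniform over {1, …, 151} (marginal of a uniform permutation), so P[π(i) > i] = (n − i)/n. Summing: Σ_{i=1}^{151} (n − i)/n = (0 + 1 + … + 150)/151 = 151(151 − 1)/(2·151) = (151 − 1)/2.
Hence E[X] = Σ_{i=1}^{151} (151 − i)/151 = 75 ≈ 75.000.

E[X] = 75 = 75.000.


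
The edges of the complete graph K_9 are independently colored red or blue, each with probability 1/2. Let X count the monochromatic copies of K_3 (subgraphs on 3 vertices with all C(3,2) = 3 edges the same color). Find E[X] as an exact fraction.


Let X = Σ_S X_S over the C(9, 3) = 84 subsets S of size 3, where X_S = 1 if the K_3 on S is monochromatic.
For a fixed S, the K_3 on S has C(3, 2) = 3 edges. P[all 3 edges red] = (1/2)^3, and likewise for blue, so P[monochromatic] = 2·(1/2)^3 = 2^{1 − 3} = 1/4.
Summing: E[X] = C(9, 3) · 2^{1 − 3} = 84 · 1/4 = 21.
Numerically: E[X] ≈ 21.000000.

E[X] = C(9,3)·2^(1−C(3,2)) = 21 ≈ 21.000000.


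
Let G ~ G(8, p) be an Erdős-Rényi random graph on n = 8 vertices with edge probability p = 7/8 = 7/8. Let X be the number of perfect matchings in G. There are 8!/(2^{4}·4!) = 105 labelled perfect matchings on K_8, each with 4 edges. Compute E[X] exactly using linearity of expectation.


K_8 has 8!/(2^{4}·4!) = 105 labelled perfect matchings.
For each such perfect matching H, let X_H = 1 if all 4 edges of H are present in G. Then P[X_H = 1] = p^{4} = (7/8)^{4} = 2401/4096.
By linearity of expectation: E[X] = Σ_H E[X_H] = 105 · p^{4} = 105 · 2401/4096 = 252105/4096.
Numerically: E[X] ≈ 61.5491.

E[X] = 105 · (7/8)^{4} = 252105/4096 ≈ 61.5491.


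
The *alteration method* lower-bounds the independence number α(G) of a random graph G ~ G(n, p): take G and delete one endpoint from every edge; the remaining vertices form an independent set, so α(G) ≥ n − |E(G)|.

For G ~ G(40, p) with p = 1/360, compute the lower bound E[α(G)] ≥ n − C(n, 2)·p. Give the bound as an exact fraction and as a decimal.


E[|E(G)|] = C(40, 2)·p = 780 · (1/360) = 13/6.
E[α(G)] ≥ n − E[|E(G)|] = 40 − 13/6 = 227/6.
Numerically: ≈ 37.833333.
(This is only a lower bound; the true E[α(G)] may be larger.)

E[α(G)] ≥ 227/6 ≈ 37.833333.


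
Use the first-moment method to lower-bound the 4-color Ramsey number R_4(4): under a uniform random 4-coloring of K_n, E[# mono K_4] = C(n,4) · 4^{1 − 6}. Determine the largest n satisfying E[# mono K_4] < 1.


We need C(n, 4) · 4^{1 − 6} < 1, i.e. C(n, 4) < 4^{6 − 1} = 1024.
Check values of n near the boundary:
  n = 9: C(9, 4) = 126; 126 < 1024? YES
  n = 10: C(10, 4) = 210; 210 < 1024? YES
  n = 11: C(11, 4) = 330; 330 < 1024? YES
  n = 12: C(12, 4) = 495; 495 < 1024? YES
  n = 13: C(13, 4) = 715; 715 < 1024? YES
  n = 14: C(14, 4) = 1001; 1001 < 1024? YES
  n = 15: C(15, 4) = 1365; 1365 < 1024? NO
  n = 16: C(16, 4) = 1820; 1820 < 1024? NO
The largest n with C(n, 4) < 1024 is n = 14 (where E[X] = 1001/1024 ≈ 0.977539). Hence R_4(4) > 14, i.e. R_4(4) ≥ 15.

Largest n = 14; hence R_4(4) > 14.


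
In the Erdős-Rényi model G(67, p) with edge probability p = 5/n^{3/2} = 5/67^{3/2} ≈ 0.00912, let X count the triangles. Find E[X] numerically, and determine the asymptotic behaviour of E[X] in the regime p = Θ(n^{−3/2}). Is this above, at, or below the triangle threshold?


Number of potential triangles: C(67, 3) = 47905.
Each occurs with probability p³ ≈ (0.00912)³ ≈ 7.57833e-07.
By linearity: E[X] = C(67, 3)·p³ ≈ 47905 · 7.57833e-07 ≈ 0.036.
Since α = 3/2 > 1, p = c/n^{3/2} = o(1/n) is below the triangle threshold p ~ 1/n. Asymptotically E[X] ~ (c³/6)·n^{3(1−α)} = (5³/6)·n^{-1.5} → 0, so by Markov's inequality G has no triangles w.h.p.

E[X] ≈ 0.036; in regime p = Θ(1/n^{3/2}) E[X] tends to 0 (below the triangle threshold p ~ 1/n).


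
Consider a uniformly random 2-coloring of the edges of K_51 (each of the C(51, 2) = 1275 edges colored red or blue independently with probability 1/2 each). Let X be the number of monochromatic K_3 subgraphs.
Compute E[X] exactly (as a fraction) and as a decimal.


Let X = Σ_S X_S over the C(51, 3) = 20825 subsets S of size 3, where X_S = 1 if the K_3 on S is monochromatic.
For a fixed S, the K_3 on S has C(3, 2) = 3 edges. P[all 3 edges red] = (1/2)^3, and likewise for blue, so P[monochromatic] = 2·(1/2)^3 = 2^{1 − 3} = 1/4.
By linearity of expectation: E[X] = C(51, 3) · 2^{1 − 3} = 20825 · 1/4 = 20825/4.
Numerically: E[X] ≈ 5206.25000.

E[X] = C(51,3)·2^(1−C(3,2)) = 20825/4 ≈ 5206.25000.


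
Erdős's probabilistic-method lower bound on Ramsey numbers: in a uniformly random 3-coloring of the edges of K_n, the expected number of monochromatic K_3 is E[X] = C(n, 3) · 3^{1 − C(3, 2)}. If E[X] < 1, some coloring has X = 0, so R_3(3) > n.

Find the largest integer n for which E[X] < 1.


We need C(n, 3) · 3^{1 − 3} < 1, i.e. C(n, 3) < 3^{3 − 1} = 9.
Check values of n near the boundary:
  n = 3: C(3, 3) = 1; 1 < 9? YES
  n = 4: C(4, 3) = 4; 4 < 9? YES
  n = 5: C(5, 3) = 10; 10 < 9? NO
  n = 6: C(6, 3) = 20; 20 < 9? NO
The largest n with C(n, 3) < 9 is n = 4 (where E[X] = 4/9 ≈ 0.444444). Hence R_3(3) > 4, i.e. R_3(3) ≥ 5.

Largest n = 4; hence R_3(3) > 4.


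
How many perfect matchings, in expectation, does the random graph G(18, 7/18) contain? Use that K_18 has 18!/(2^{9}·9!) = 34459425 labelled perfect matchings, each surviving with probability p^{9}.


K_18 has 18!/(2^{9}·9!) = 34459425 labelled perfect matchings.
For each such perfect matching H, let X_H = 1 if all 9 edges of H are present in G. Then P[X_H = 1] = p^{9} = (7/18)^{9} = 40353607/198359290368.
By linearity of expectation: E[X] = Σ_H E[X_H] = 34459425 · p^{9} = 34459425 · 40353607/198359290368 = 17167433257975/2448880128.
Numerically: E[X] ≈ 7010.

E[X] = 34459425 · (7/18)^{9} = 17167433257975/2448880128 ≈ 7010.


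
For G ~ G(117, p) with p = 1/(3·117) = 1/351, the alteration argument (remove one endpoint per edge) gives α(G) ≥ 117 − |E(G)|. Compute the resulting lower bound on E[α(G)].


E[|E(G)|] = C(117, 2)·p = 6786 · (1/351) = 58/3.
E[α(G)] ≥ n − E[|E(G)|] = 117 − 58/3 = 293/3.
Numerically: ≈ 97.667.
(This is only a lower bound; the true E[α(G)] may be larger.)

E[α(G)] ≥ 293/3 ≈ 97.667.


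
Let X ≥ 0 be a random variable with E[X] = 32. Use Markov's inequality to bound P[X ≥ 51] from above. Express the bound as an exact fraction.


μ = E[X] = 32, a = 51.
Markov: P[X ≥ 51] ≤ μ/a = (32)/51 = 32/51.
Numerically: ≈ 0.6275.
(Since a = 51 > μ = 32.0000, the bound 32/51 is < 1 and informative.)

P[X ≥ 51] ≤ 32/51 ≈ 0.6275.


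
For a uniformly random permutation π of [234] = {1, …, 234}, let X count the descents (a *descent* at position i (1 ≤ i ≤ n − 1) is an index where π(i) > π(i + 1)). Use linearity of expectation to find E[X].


Write X = Σ X_I over i = 1, …, 233, with X_I the indicator of one descent.
There are 233 indicators.
For each fixed i, the pair (π(i), π(i+1)) is a uniformly random ordered pair of distinct values from {1, …, 234}; by symmetry P[π(i) > π(i+1)] = 1/2.
By linearity: E[X] = 233 · (1/2) = (234 − 1) · (1/2) = 233/2 ≈ 116.500.

E[X] = 233/2 = 116.500.


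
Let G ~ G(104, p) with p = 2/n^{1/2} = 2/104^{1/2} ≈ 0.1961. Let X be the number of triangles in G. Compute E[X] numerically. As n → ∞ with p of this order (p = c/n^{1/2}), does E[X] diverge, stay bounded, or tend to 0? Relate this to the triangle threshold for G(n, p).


Number of potential triangles: C(104, 3) = 182104.
Each occurs with probability p³ ≈ (0.1961)³ ≈ 7.542928e-03.
By linearity: E[X] = C(104, 3)·p³ ≈ 182104 · 7.542928e-03 ≈ 1373.5974.
Since α = 1/2 < 1, p = c/n^{1/2} ≫ 1/n is above the triangle threshold p ~ 1/n. Asymptotically E[X] ~ (c³/6)·n^{3(1−α)} = (2³/6)·n^{1.5} → ∞; triangles are abundant w.h.p.

E[X] ≈ 1373.5974; in regime p = Θ(1/n^{1/2}) E[X] diverges (above the triangle threshold p ~ 1/n).


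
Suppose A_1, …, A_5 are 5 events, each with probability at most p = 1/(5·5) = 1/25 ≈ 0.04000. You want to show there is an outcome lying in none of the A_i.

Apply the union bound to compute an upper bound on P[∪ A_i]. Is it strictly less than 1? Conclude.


Union bound: P[∪_{i=1}^{5} A_i] ≤ Σ_i P[A_i] ≤ 5·p = 5·(1/25) = 1/5.
Numerically: 1/5 ≈ 0.20000.
Is 1/5 < 1? YES.
Since P[∪ A_i] ≤ 1/5 < 1, the complement has P[∩ A_i^c] ≥ 1 − 1/5 = 4/5 > 0, so some outcome avoids every A_i.

5·p = 1/5 ≈ 0.20000; existence CERTIFIED by the union bound.


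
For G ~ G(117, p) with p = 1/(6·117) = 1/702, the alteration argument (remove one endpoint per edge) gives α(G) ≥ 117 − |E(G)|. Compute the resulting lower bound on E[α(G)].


E[|E(G)|] = C(117, 2)·p = 6786 · (1/702) = 29/3.
E[α(G)] ≥ n − E[|E(G)|] = 117 − 29/3 = 322/3.
Numerically: ≈ 107.333333.
(This is only a lower bound; the true E[α(G)] may be larger.)

E[α(G)] ≥ 322/3 ≈ 107.333333.


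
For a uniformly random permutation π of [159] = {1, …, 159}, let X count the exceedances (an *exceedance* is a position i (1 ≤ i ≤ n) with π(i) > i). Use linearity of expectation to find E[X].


Write X = Σ_{i=1}^{159} X_i, where X_i = 1_{π(i) > i}.
For each fixed i, π(i) is uniform over {1, …, 159} (marginal of a uniform permutation), so P[π(i) > i] = (n − i)/n. Summing: Σ_{i=1}^{159} (n − i)/n = (0 + 1 + … + 158)/159 = 159(159 − 1)/(2·159) = (159 − 1)/2.
Hence E[X] = Σ_{i=1}^{159} (159 − i)/159 = 79 ≈ 79.000.

E[X] = 79 = 79.000.


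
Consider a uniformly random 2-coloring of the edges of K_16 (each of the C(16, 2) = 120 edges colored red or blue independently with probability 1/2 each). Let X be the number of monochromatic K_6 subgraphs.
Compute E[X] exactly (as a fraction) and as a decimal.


Let X = Σ_S X_S over the C(16, 6) = 8008 subsets S of size 6, where X_S = 1 if the K_6 on S is monochromatic.
For a fixed S, the K_6 on S has C(6, 2) = 15 edges. P[all 15 edges red] = (1/2)^15, and likewise for blue, so P[monochromatic] = 2·(1/2)^15 = 2^{1 − 15} = 1/16384.
Summing: E[X] = C(16, 6) · 2^{1 − 15} = 8008 · 1/16384 = 1001/2048.
Numerically: E[X] ≈ 0.4888.

E[X] = C(16,6)·2^(1−C(6,2)) = 1001/2048 ≈ 0.4888.


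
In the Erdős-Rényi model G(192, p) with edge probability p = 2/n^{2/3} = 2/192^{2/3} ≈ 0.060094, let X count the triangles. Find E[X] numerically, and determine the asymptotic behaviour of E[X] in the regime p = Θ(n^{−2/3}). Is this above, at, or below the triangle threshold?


Number of potential triangles: C(192, 3) = 1161280.
Each occurs with probability p³ ≈ (0.060094)³ ≈ 2.1701389e-04.
By linearity: E[X] = C(192, 3)·p³ ≈ 1161280 · 2.1701389e-04 ≈ 252.01389.
Since α = 2/3 < 1, p = c/n^{2/3} ≫ 1/n is above the triangle threshold p ~ 1/n. Asymptotically E[X] ~ (c³/6)·n^{3(1−α)} = (2³/6)·n^{1} → ∞; triangles are abundant w.h.p.

E[X] ≈ 252.01389; in regime p = Θ(1/n^{2/3}) E[X] diverges (above the triangle threshold p ~ 1/n).


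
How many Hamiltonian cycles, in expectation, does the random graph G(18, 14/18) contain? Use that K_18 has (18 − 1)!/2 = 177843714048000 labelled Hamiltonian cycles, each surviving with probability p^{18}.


K_18 has (18 − 1)!/2 = 177843714048000 labelled Hamiltonian cycles.
For each such Hamiltonian cycle H, let X_H = 1 if all 18 edges of H are present in G. Then P[X_H = 1] = p^{18} = (7/9)^{18} = 1628413597910449/150094635296999121.
By linearity of expectation: E[X] = Σ_H E[X_H] = 177843714048000 · p^{18} = 177843714048000 · 1628413597910449/150094635296999121 = 397260798708725298034688000/205891132094649.
Numerically: E[X] ≈ 1.93e+12.

E[X] = 177843714048000 · (7/9)^{18} = 397260798708725298034688000/205891132094649 ≈ 1.93e+12.


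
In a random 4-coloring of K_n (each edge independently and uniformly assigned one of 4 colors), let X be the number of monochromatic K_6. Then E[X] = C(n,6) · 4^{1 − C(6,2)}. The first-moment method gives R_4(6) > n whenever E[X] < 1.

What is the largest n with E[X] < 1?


We need C(n, 6) · 4^{1 − 15} < 1, i.e. C(n, 6) < 4^{15 − 1} = 268435456.
Check values of n near the boundary:
  n = 75: C(75, 6) = 201359550; 201359550 < 268435456? YES
  n = 76: C(76, 6) = 218618940; 218618940 < 268435456? YES
  n = 77: C(77, 6) = 237093780; 237093780 < 268435456? YES
  n = 78: C(78, 6) = 256851595; 256851595 < 268435456? YES
  n = 79: C(79, 6) = 277962685; 277962685 < 268435456? NO
The largest n with C(n, 6) < 268435456 is n = 78 (where E[X] = 256851595/268435456 ≈ 0.9568). Hence R_4(6) > 78, i.e. R_4(6) ≥ 79.

Largest n = 78; hence R_4(6) > 78.


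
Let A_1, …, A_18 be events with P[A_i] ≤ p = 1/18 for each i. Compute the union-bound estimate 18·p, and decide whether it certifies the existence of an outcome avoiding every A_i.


Union bound: P[∪_{i=1}^{18} A_i] ≤ Σ_i P[A_i] ≤ 18·p = 18·(1/18) = 1.
Numerically: 1 ≈ 1.0000.
Is 1 < 1? NO.
Since the bound 1 is ≥ 1, the union bound is uninformative here; it does NOT by itself certify existence.

18·p = 1 ≈ 1.0000; existence NOT certified by the union bound.


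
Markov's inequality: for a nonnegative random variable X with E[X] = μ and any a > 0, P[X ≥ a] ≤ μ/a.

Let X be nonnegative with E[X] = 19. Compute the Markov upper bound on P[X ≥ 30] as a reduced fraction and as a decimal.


μ = E[X] = 19, a = 30.
Markov: P[X ≥ 30] ≤ μ/a = (19)/30 = 19/30.
Numerically: ≈ 0.633.
(Since a = 30 > μ = 19.000, the bound 19/30 is < 1 and informative.)

P[X ≥ 30] ≤ 19/30 ≈ 0.633.


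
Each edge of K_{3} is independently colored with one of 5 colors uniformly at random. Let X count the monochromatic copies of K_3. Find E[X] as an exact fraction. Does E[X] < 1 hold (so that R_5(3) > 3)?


E[X] = C(3, 3) · 5^{1 − 3} = 1 · 5^{−2} = 1/25.
As a reduced fraction: E[X] = 1/25 ≈ 0.040.
Is E[X] < 1? YES.
Since E[X] < 1, there exists a 5-coloring of K_{3} with no monochromatic K_3; hence R_5(3) > 3.

E[X] = 1/25 ≈ 0.040; E[X] < 1, so R_5(3) > 3.


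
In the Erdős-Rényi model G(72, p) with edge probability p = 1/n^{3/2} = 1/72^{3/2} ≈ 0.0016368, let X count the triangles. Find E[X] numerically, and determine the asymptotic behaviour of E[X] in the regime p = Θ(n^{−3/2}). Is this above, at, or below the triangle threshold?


Number of potential triangles: C(72, 3) = 59640.
Each occurs with probability p³ ≈ (0.0016368)³ ≈ 4.3853450e-09.
By linearity: E[X] = C(72, 3)·p³ ≈ 59640 · 4.3853450e-09 ≈ 0.00026.
Since α = 3/2 > 1, p = c/n^{3/2} = o(1/n) is below the triangle threshold p ~ 1/n. Asymptotically E[X] ~ (c³/6)·n^{3(1−α)} = (1³/6)·n^{-1.5} → 0, so by Markov's inequality G has no triangles w.h.p.

E[X] ≈ 0.00026; in regime p = Θ(1/n^{3/2}) E[X] tends to 0 (below the triangle threshold p ~ 1/n).
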